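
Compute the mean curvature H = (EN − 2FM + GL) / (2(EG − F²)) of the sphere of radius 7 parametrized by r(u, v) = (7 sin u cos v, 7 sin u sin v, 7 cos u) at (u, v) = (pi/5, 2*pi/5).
H = -1/7

With E = 49, F = 0, G = 49*sin(u)^2, L = -7*sin(u)/Abs(sin(u)), M = 0, N = -7*sin(u)^3/Abs(sin(u)), assemble
  H = (EN − 2FM + GL) / (2(EG − F²)) = -sin(u)/(7*Abs(sin(u))).
At (u, v) = (pi/5, 2*pi/5): H = -1/7.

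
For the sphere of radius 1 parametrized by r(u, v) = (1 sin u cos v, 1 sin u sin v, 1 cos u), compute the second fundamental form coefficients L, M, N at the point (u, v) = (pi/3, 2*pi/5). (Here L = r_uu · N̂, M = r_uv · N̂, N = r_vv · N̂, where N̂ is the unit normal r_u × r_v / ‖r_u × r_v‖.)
L = -1;  M = 0;  N = -3/4

Compute the unit normal N̂(u, v) = (sin(u)^2*cos(v)/Abs(sin(u)), sin(u)^2*sin(v)/Abs(sin(u)), sin(2*u)/(2*Abs(sin(u)))), and the second partials r_uu, r_uv, r_vv. Take dot products:
  L(u, v) = r_uu · N̂ = -sin(u)/Abs(sin(u)),
  M(u, v) = r_uv · N̂ = 0,
  N(u, v) = r_vv · N̂ = -sin(u)^3/Abs(sin(u)).
Evaluating at (u, v) = (pi/3, 2*pi/5):
  L = -1, M = 0, N = -3/4.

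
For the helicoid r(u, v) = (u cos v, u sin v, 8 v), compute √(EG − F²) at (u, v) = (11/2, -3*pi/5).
√(EG − F²)|_{(11/2, -3*pi/5)} = sqrt(377)/2

E = 1, F = 0, G = u^2 + 64; EG − F² = u^2 + 64; √(EG − F²) = sqrt(u^2 + 64). At the given point: sqrt(377)/2.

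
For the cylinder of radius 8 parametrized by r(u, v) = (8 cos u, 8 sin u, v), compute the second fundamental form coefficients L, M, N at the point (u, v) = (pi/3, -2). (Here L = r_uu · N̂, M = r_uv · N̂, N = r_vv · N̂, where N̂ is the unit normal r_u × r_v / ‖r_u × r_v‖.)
L = -8;  M = 0;  N = 0

Compute the unit normal N̂(u, v) = (cos(u), sin(u), 0), and the second partials r_uu, r_uv, r_vv. Take dot products:
  L(u, v) = r_uu · N̂ = -8,
  M(u, v) = r_uv · N̂ = 0,
  N(u, v) = r_vv · N̂ = 0.
Evaluating at (u, v) = (pi/3, -2):
  L = -8, M = 0, N = 0.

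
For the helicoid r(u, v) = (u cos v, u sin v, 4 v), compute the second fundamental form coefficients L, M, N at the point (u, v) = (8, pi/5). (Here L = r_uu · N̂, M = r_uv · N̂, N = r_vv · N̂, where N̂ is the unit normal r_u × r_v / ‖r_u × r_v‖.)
L = 0;  M = -sqrt(5)/5;  N = 0

Compute the unit normal N̂(u, v) = (4*sin(v)/sqrt(u^2 + 16), -4*cos(v)/sqrt(u^2 + 16), u/sqrt(u^2 + 16)), and the second partials r_uu, r_uv, r_vv. Take dot products:
  L(u, v) = r_uu · N̂ = 0,
  M(u, v) = r_uv · N̂ = -4/sqrt(u^2 + 16),
  N(u, v) = r_vv · N̂ = 0.
Evaluating at (u, v) = (8, pi/5):
  L = 0, M = -sqrt(5)/5, N = 0.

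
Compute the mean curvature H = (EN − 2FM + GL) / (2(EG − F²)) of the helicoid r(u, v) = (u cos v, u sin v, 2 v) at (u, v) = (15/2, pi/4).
H = 0

With E = 1, F = 0, G = u^2 + 4, L = 0, M = -2/sqrt(u^2 + 4), N = 0, assemble
  H = (EN − 2FM + GL) / (2(EG − F²)) = 0.
At (u, v) = (15/2, pi/4): H = 0.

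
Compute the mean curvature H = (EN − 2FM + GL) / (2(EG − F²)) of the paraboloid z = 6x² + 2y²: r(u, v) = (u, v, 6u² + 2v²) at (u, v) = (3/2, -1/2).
H = 680*sqrt(329)/108241

With E = 144*u^2 + 1, F = 48*u*v, G = 16*v^2 + 1, L = 12/sqrt(144*u^2 + 16*v^2 + 1), M = 0, N = 4/sqrt(144*u^2 + 16*v^2 + 1), assemble
  H = (EN − 2FM + GL) / (2(EG − F²)) = 8*(36*u^2 + 12*v^2 + 1)/(144*u^2 + 16*v^2 + 1)^(3/2).
At (u, v) = (3/2, -1/2): H = 680*sqrt(329)/108241.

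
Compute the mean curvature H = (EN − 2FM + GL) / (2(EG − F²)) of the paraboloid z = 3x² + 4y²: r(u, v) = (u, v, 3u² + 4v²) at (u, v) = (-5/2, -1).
H = 1099*sqrt(290)/84100

With E = 36*u^2 + 1, F = 48*u*v, G = 64*v^2 + 1, L = 6/sqrt(36*u^2 + 64*v^2 + 1), M = 0, N = 8/sqrt(36*u^2 + 64*v^2 + 1), assemble
  H = (EN − 2FM + GL) / (2(EG − F²)) = (144*u^2 + 192*v^2 + 7)/(36*u^2 + 64*v^2 + 1)^(3/2).
At (u, v) = (-5/2, -1): H = 1099*sqrt(290)/84100.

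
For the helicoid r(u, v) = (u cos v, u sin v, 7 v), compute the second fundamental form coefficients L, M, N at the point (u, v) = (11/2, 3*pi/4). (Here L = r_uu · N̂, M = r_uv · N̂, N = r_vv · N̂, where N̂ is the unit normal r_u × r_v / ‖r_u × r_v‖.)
L = 0;  M = -14*sqrt(317)/317;  N = 0

Compute the unit normal N̂(u, v) = (7*sin(v)/sqrt(u^2 + 49), -7*cos(v)/sqrt(u^2 + 49), u/sqrt(u^2 + 49)), and the second partials r_uu, r_uv, r_vv. Take dot products:
  L(u, v) = r_uu · N̂ = 0,
  M(u, v) = r_uv · N̂ = -7/sqrt(u^2 + 49),
  N(u, v) = r_vv · N̂ = 0.
Evaluating at (u, v) = (11/2, 3*pi/4):
  L = 0, M = -14*sqrt(317)/317, N = 0.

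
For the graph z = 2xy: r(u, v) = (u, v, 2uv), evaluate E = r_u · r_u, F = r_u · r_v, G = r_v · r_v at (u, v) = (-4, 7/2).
E = 50;  F = -56;  G = 65

Partials: r_u = (1, 0, 2*v), r_v = (0, 1, 2*u). As functions of (u, v):
  E = r_u · r_u = 4*v^2 + 1,
  F = r_u · r_v = 4*u*v,
  G = r_v · r_v = 4*u^2 + 1.
Evaluating at (u, v) = (-4, 7/2): E = 50, F = -56, G = 65.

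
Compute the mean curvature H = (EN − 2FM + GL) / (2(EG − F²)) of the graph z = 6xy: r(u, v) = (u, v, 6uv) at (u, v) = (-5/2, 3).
H = 81*sqrt(22)/3025

With E = 36*v^2 + 1, F = 36*u*v, G = 36*u^2 + 1, L = 0, M = 6/sqrt(36*u^2 + 36*v^2 + 1), N = 0, assemble
  H = (EN − 2FM + GL) / (2(EG − F²)) = -216*u*v/(36*u^2 + 36*v^2 + 1)^(3/2).
At (u, v) = (-5/2, 3): H = 81*sqrt(22)/3025.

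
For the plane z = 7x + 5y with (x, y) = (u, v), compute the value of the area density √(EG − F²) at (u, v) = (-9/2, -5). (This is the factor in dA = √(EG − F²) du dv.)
√(EG − F²)|_{(-9/2, -5)} = 5*sqrt(3)

E = 50, F = 35, G = 26, so EG − F² = 75. Taking the positive square root: √(EG − F²) = 5*sqrt(3). At (u, v) = (-9/2, -5): 5*sqrt(3).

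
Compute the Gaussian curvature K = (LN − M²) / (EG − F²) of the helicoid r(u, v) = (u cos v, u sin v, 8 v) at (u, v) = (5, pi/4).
K = -64/7921

Coefficients of the first fundamental form: E = 1, F = 0, G = u^2 + 64.
Coefficients of the second fundamental form: L = 0, M = -8/sqrt(u^2 + 64), N = 0.
Assemble K = (LN − M²)/(EG − F²) = -64/(u^2 + 64)^2. At (u, v) = (5, pi/4): K = -64/7921.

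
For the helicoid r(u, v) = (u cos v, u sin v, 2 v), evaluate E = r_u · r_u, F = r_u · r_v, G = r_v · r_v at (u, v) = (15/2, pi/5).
E = 1;  F = 0;  G = 241/4

Partials: r_u = (cos(v), sin(v), 0), r_v = (-u*sin(v), u*cos(v), 2). As functions of (u, v):
  E = r_u · r_u = 1,
  F = r_u · r_v = 0,
  G = r_v · r_v = u^2 + 4.
Evaluating at (u, v) = (15/2, pi/5): E = 1, F = 0, G = 241/4.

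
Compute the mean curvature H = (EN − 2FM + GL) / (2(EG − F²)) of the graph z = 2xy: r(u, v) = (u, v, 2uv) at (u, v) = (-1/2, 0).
H = 0

With E = 4*v^2 + 1, F = 4*u*v, G = 4*u^2 + 1, L = 0, M = 2/sqrt(4*u^2 + 4*v^2 + 1), N = 0, assemble
  H = (EN − 2FM + GL) / (2(EG − F²)) = -8*u*v/(4*u^2 + 4*v^2 + 1)^(3/2).
At (u, v) = (-1/2, 0): H = 0.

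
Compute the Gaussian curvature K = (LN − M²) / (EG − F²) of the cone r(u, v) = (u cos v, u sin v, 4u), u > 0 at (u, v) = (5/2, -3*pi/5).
K = 0

Coefficients of the first fundamental form: E = 17, F = 0, G = u^2.
Coefficients of the second fundamental form: L = 0, M = 0, N = 4*sqrt(17)*u^2/(17*Abs(u)).
Assemble K = (LN − M²)/(EG − F²) = 0. At (u, v) = (5/2, -3*pi/5): K = 0.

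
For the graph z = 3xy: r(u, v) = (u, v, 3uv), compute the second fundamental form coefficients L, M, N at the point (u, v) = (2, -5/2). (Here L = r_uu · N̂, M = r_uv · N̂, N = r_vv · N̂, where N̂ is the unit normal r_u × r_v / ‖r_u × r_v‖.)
L = 0;  M = 6*sqrt(373)/373;  N = 0

Compute the unit normal N̂(u, v) = (-3*v/sqrt(9*u^2 + 9*v^2 + 1), -3*u/sqrt(9*u^2 + 9*v^2 + 1), 1/sqrt(9*u^2 + 9*v^2 + 1)), and the second partials r_uu, r_uv, r_vv. Take dot products:
  L(u, v) = r_uu · N̂ = 0,
  M(u, v) = r_uv · N̂ = 3/sqrt(9*u^2 + 9*v^2 + 1),
  N(u, v) = r_vv · N̂ = 0.
Evaluating at (u, v) = (2, -5/2):
  L = 0, M = 6*sqrt(373)/373, N = 0.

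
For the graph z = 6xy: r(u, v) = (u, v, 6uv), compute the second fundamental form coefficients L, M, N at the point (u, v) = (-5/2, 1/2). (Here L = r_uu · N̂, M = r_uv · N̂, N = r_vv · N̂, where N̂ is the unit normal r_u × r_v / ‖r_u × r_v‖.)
L = 0;  M = 6*sqrt(235)/235;  N = 0

Compute the unit normal N̂(u, v) = (-6*v/sqrt(36*u^2 + 36*v^2 + 1), -6*u/sqrt(36*u^2 + 36*v^2 + 1), 1/sqrt(36*u^2 + 36*v^2 + 1)), and the second partials r_uu, r_uv, r_vv. Take dot products:
  L(u, v) = r_uu · N̂ = 0,
  M(u, v) = r_uv · N̂ = 6/sqrt(36*u^2 + 36*v^2 + 1),
  N(u, v) = r_vv · N̂ = 0.
Evaluating at (u, v) = (-5/2, 1/2):
  L = 0, M = 6*sqrt(235)/235, N = 0.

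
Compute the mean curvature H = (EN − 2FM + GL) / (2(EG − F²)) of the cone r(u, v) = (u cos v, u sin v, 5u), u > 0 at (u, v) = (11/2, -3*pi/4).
H = 5*sqrt(26)/286

With E = 26, F = 0, G = u^2, L = 0, M = 0, N = 5*sqrt(26)*u^2/(26*Abs(u)), assemble
  H = (EN − 2FM + GL) / (2(EG − F²)) = 5*sqrt(26)/(52*Abs(u)).
At (u, v) = (11/2, -3*pi/4): H = 5*sqrt(26)/286.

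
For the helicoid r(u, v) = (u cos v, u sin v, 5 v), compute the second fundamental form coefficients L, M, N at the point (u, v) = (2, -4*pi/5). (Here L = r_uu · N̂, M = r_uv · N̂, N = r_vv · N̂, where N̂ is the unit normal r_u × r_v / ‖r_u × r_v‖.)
L = 0;  M = -5*sqrt(29)/29;  N = 0

Compute the unit normal N̂(u, v) = (5*sin(v)/sqrt(u^2 + 25), -5*cos(v)/sqrt(u^2 + 25), u/sqrt(u^2 + 25)), and the second partials r_uu, r_uv, r_vv. Take dot products:
  L(u, v) = r_uu · N̂ = 0,
  M(u, v) = r_uv · N̂ = -5/sqrt(u^2 + 25),
  N(u, v) = r_vv · N̂ = 0.
Evaluating at (u, v) = (2, -4*pi/5):
  L = 0, M = -5*sqrt(29)/29, N = 0.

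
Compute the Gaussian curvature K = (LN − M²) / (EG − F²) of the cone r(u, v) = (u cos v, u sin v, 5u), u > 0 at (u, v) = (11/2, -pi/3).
K = 0

Coefficients of the first fundamental form: E = 26, F = 0, G = u^2.
Coefficients of the second fundamental form: L = 0, M = 0, N = 5*sqrt(26)*u^2/(26*Abs(u)).
Assemble K = (LN − M²)/(EG − F²) = 0. At (u, v) = (11/2, -pi/3): K = 0.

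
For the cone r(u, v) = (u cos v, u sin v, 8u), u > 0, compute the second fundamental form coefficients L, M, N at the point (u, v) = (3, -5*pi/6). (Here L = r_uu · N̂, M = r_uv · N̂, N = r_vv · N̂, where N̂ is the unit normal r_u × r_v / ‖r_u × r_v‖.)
L = 0;  M = 0;  N = 24*sqrt(65)/65

Compute the unit normal N̂(u, v) = (-8*sqrt(65)*u*cos(v)/(65*Abs(u)), -8*sqrt(65)*u*sin(v)/(65*Abs(u)), sqrt(65)*u/(65*Abs(u))), and the second partials r_uu, r_uv, r_vv. Take dot products:
  L(u, v) = r_uu · N̂ = 0,
  M(u, v) = r_uv · N̂ = 0,
  N(u, v) = r_vv · N̂ = 8*sqrt(65)*u^2/(65*Abs(u)).
Evaluating at (u, v) = (3, -5*pi/6):
  L = 0, M = 0, N = 24*sqrt(65)/65.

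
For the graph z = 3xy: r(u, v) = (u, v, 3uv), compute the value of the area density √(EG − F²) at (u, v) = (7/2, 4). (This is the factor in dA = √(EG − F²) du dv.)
√(EG − F²)|_{(7/2, 4)} = sqrt(1021)/2

E = 9*v^2 + 1, F = 9*u*v, G = 9*u^2 + 1, so EG − F² = 9*u^2 + 9*v^2 + 1. Taking the positive square root: √(EG − F²) = sqrt(9*u^2 + 9*v^2 + 1). At (u, v) = (7/2, 4): sqrt(1021)/2.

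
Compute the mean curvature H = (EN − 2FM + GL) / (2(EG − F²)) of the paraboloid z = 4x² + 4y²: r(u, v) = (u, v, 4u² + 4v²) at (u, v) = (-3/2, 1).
H = 840*sqrt(209)/43681

With E = 64*u^2 + 1, F = 64*u*v, G = 64*v^2 + 1, L = 8/sqrt(64*u^2 + 64*v^2 + 1), M = 0, N = 8/sqrt(64*u^2 + 64*v^2 + 1), assemble
  H = (EN − 2FM + GL) / (2(EG − F²)) = 8*(32*u^2 + 32*v^2 + 1)/(64*u^2 + 64*v^2 + 1)^(3/2).
At (u, v) = (-3/2, 1): H = 840*sqrt(209)/43681.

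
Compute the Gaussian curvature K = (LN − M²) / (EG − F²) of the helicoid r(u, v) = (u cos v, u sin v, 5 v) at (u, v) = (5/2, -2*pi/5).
K = -16/625

Coefficients of the first fundamental form: E = 1, F = 0, G = u^2 + 25.
Coefficients of the second fundamental form: L = 0, M = -5/sqrt(u^2 + 25), N = 0.
Assemble K = (LN − M²)/(EG − F²) = -25/(u^2 + 25)^2. At (u, v) = (5/2, -2*pi/5): K = -16/625.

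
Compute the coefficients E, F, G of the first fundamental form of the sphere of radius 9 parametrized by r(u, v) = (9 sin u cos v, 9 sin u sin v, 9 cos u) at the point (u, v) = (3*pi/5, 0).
E = 81;  F = 0;  G = 81*sqrt(5)/8 + 405/8

Partials: r_u = (9*cos(u)*cos(v), 9*sin(v)*cos(u), -9*sin(u)), r_v = (-9*sin(u)*sin(v), 9*sin(u)*cos(v), 0). As functions of (u, v):
  E = r_u · r_u = 81,
  F = r_u · r_v = 0,
  G = r_v · r_v = 81*sin(u)^2.
Evaluating at (u, v) = (3*pi/5, 0): E = 81, F = 0, G = 81*sqrt(5)/8 + 405/8.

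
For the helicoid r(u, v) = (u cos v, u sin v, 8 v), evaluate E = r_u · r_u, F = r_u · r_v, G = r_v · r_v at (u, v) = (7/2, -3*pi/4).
E = 1;  F = 0;  G = 305/4

Partials: r_u = (cos(v), sin(v), 0), r_v = (-u*sin(v), u*cos(v), 8). As functions of (u, v):
  E = r_u · r_u = 1,
  F = r_u · r_v = 0,
  G = r_v · r_v = u^2 + 64.
Evaluating at (u, v) = (7/2, -3*pi/4): E = 1, F = 0, G = 305/4.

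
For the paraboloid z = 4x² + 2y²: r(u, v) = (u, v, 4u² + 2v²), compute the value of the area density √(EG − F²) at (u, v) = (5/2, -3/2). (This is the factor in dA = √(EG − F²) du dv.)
√(EG − F²)|_{(5/2, -3/2)} = sqrt(437)

E = 64*u^2 + 1, F = 32*u*v, G = 16*v^2 + 1, so EG − F² = 64*u^2 + 16*v^2 + 1. Taking the positive square root: √(EG − F²) = sqrt(64*u^2 + 16*v^2 + 1). At (u, v) = (5/2, -3/2): sqrt(437).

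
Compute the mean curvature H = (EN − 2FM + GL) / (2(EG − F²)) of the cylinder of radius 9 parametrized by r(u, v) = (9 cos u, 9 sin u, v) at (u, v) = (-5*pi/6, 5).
H = -1/18

With E = 81, F = 0, G = 1, L = -9, M = 0, N = 0, assemble
  H = (EN − 2FM + GL) / (2(EG − F²)) = -1/18.
At (u, v) = (-5*pi/6, 5): H = -1/18.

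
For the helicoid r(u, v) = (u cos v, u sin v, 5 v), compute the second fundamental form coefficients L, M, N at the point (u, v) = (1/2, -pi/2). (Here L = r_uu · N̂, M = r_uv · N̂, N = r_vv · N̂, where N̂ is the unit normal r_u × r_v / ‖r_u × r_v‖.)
L = 0;  M = -10*sqrt(101)/101;  N = 0

Compute the unit normal N̂(u, v) = (5*sin(v)/sqrt(u^2 + 25), -5*cos(v)/sqrt(u^2 + 25), u/sqrt(u^2 + 25)), and the second partials r_uu, r_uv, r_vv. Take dot products:
  L(u, v) = r_uu · N̂ = 0,
  M(u, v) = r_uv · N̂ = -5/sqrt(u^2 + 25),
  N(u, v) = r_vv · N̂ = 0.
Evaluating at (u, v) = (1/2, -pi/2):
  L = 0, M = -10*sqrt(101)/101, N = 0.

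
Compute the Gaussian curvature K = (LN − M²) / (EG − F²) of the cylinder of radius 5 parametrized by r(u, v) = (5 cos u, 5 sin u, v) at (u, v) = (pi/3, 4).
K = 0

Coefficients of the first fundamental form: E = 25, F = 0, G = 1.
Coefficients of the second fundamental form: L = -5, M = 0, N = 0.
Assemble K = (LN − M²)/(EG − F²) = 0. At (u, v) = (pi/3, 4): K = 0.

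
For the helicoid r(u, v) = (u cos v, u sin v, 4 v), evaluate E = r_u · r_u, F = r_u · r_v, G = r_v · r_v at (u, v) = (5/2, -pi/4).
E = 1;  F = 0;  G = 89/4

Partials: r_u = (cos(v), sin(v), 0), r_v = (-u*sin(v), u*cos(v), 4). As functions of (u, v):
  E = r_u · r_u = 1,
  F = r_u · r_v = 0,
  G = r_v · r_v = u^2 + 16.
Evaluating at (u, v) = (5/2, -pi/4): E = 1, F = 0, G = 89/4.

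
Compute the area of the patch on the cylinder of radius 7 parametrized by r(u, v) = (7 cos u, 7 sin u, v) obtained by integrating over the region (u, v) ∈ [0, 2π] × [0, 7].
Area = 98*pi

Area = ∫∫ √(EG − F²) du dv with √(EG − F²) = 7. Integrating over [0, 2π] × [0, 7] gives 98*pi.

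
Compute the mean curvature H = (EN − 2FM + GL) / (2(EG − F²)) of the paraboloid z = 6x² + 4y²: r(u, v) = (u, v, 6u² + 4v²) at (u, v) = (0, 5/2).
H = 2410*sqrt(401)/160801

With E = 144*u^2 + 1, F = 96*u*v, G = 64*v^2 + 1, L = 12/sqrt(144*u^2 + 64*v^2 + 1), M = 0, N = 8/sqrt(144*u^2 + 64*v^2 + 1), assemble
  H = (EN − 2FM + GL) / (2(EG − F²)) = 2*(288*u^2 + 192*v^2 + 5)/(144*u^2 + 64*v^2 + 1)^(3/2).
At (u, v) = (0, 5/2): H = 2410*sqrt(401)/160801.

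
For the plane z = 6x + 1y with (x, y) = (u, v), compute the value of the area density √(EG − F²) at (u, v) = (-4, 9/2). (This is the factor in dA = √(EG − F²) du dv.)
√(EG − F²)|_{(-4, 9/2)} = sqrt(38)

E = 37, F = 6, G = 2, so EG − F² = 38. Taking the positive square root: √(EG − F²) = sqrt(38). At (u, v) = (-4, 9/2): sqrt(38).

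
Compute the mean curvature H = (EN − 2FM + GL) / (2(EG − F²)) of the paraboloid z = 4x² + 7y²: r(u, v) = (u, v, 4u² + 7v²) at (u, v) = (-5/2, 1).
H = 3595*sqrt(597)/356409

With E = 64*u^2 + 1, F = 112*u*v, G = 196*v^2 + 1, L = 8/sqrt(64*u^2 + 196*v^2 + 1), M = 0, N = 14/sqrt(64*u^2 + 196*v^2 + 1), assemble
  H = (EN − 2FM + GL) / (2(EG − F²)) = (448*u^2 + 784*v^2 + 11)/(64*u^2 + 196*v^2 + 1)^(3/2).
At (u, v) = (-5/2, 1): H = 3595*sqrt(597)/356409.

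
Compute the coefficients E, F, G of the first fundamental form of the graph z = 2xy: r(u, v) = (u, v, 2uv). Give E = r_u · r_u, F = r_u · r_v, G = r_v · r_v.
E = 4*v^2 + 1;  F = 4*u*v;  G = 4*u^2 + 1

Compute partials: r_u = (1, 0, 2*v), r_v = (0, 1, 2*u). Then
  E = r_u · r_u = 4*v^2 + 1,
  F = r_u · r_v = 4*u*v,
  G = r_v · r_v = 4*u^2 + 1.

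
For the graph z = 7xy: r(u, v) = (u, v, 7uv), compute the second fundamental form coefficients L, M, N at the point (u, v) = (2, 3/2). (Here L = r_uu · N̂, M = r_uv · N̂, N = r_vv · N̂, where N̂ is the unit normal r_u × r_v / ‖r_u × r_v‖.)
L = 0;  M = 14*sqrt(1229)/1229;  N = 0

Compute the unit normal N̂(u, v) = (-7*v/sqrt(49*u^2 + 49*v^2 + 1), -7*u/sqrt(49*u^2 + 49*v^2 + 1), 1/sqrt(49*u^2 + 49*v^2 + 1)), and the second partials r_uu, r_uv, r_vv. Take dot products:
  L(u, v) = r_uu · N̂ = 0,
  M(u, v) = r_uv · N̂ = 7/sqrt(49*u^2 + 49*v^2 + 1),
  N(u, v) = r_vv · N̂ = 0.
Evaluating at (u, v) = (2, 3/2):
  L = 0, M = 14*sqrt(1229)/1229, N = 0.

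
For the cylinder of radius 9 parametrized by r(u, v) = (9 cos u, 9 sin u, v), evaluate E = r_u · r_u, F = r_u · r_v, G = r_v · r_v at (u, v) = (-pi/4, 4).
E = 81;  F = 0;  G = 1

Partials: r_u = (-9*sin(u), 9*cos(u), 0), r_v = (0, 0, 1). As functions of (u, v):
  E = r_u · r_u = 81,
  F = r_u · r_v = 0,
  G = r_v · r_v = 1.
Evaluating at (u, v) = (-pi/4, 4): E = 81, F = 0, G = 1.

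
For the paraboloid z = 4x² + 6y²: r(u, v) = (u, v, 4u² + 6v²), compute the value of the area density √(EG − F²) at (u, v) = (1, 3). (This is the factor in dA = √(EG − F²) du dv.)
√(EG − F²)|_{(1, 3)} = sqrt(1361)

E = 64*u^2 + 1, F = 96*u*v, G = 144*v^2 + 1, so EG − F² = 64*u^2 + 144*v^2 + 1. Taking the positive square root: √(EG − F²) = sqrt(64*u^2 + 144*v^2 + 1). At (u, v) = (1, 3): sqrt(1361).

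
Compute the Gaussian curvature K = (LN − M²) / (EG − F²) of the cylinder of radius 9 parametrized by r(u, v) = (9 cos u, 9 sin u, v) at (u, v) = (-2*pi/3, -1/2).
K = 0

Coefficients of the first fundamental form: E = 81, F = 0, G = 1.
Coefficients of the second fundamental form: L = -9, M = 0, N = 0.
Assemble K = (LN − M²)/(EG − F²) = 0. At (u, v) = (-2*pi/3, -1/2): K = 0.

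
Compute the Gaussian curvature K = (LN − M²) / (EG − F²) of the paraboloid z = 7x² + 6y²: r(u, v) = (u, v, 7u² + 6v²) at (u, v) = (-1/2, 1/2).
K = 42/1849

Coefficients of the first fundamental form: E = 196*u^2 + 1, F = 168*u*v, G = 144*v^2 + 1.
Coefficients of the second fundamental form: L = 14/sqrt(196*u^2 + 144*v^2 + 1), M = 0, N = 12/sqrt(196*u^2 + 144*v^2 + 1).
Assemble K = (LN − M²)/(EG − F²) = 168/(38416*u^4 + 56448*u^2*v^2 + 392*u^2 + 20736*v^4 + 288*v^2 + 1). At (u, v) = (-1/2, 1/2): K = 42/1849.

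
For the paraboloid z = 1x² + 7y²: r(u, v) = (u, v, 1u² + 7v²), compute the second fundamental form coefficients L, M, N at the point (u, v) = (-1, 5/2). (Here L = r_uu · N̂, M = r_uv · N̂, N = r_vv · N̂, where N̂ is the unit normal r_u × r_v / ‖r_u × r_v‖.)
L = sqrt(1230)/615;  M = 0;  N = 7*sqrt(1230)/615

Compute the unit normal N̂(u, v) = (-2*u/sqrt(4*u^2 + 196*v^2 + 1), -14*v/sqrt(4*u^2 + 196*v^2 + 1), 1/sqrt(4*u^2 + 196*v^2 + 1)), and the second partials r_uu, r_uv, r_vv. Take dot products:
  L(u, v) = r_uu · N̂ = 2/sqrt(4*u^2 + 196*v^2 + 1),
  M(u, v) = r_uv · N̂ = 0,
  N(u, v) = r_vv · N̂ = 14/sqrt(4*u^2 + 196*v^2 + 1).
Evaluating at (u, v) = (-1, 5/2):
  L = sqrt(1230)/615, M = 0, N = 7*sqrt(1230)/615.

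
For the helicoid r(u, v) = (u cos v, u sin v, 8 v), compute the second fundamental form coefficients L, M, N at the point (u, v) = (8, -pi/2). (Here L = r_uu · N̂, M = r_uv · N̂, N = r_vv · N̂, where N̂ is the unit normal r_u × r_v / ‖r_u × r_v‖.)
L = 0;  M = -sqrt(2)/2;  N = 0

Compute the unit normal N̂(u, v) = (8*sin(v)/sqrt(u^2 + 64), -8*cos(v)/sqrt(u^2 + 64), u/sqrt(u^2 + 64)), and the second partials r_uu, r_uv, r_vv. Take dot products:
  L(u, v) = r_uu · N̂ = 0,
  M(u, v) = r_uv · N̂ = -8/sqrt(u^2 + 64),
  N(u, v) = r_vv · N̂ = 0.
Evaluating at (u, v) = (8, -pi/2):
  L = 0, M = -sqrt(2)/2, N = 0.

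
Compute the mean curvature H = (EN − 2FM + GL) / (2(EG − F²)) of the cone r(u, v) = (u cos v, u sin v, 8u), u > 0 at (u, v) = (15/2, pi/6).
H = 8*sqrt(65)/975

With E = 65, F = 0, G = u^2, L = 0, M = 0, N = 8*sqrt(65)*u^2/(65*Abs(u)), assemble
  H = (EN − 2FM + GL) / (2(EG − F²)) = 4*sqrt(65)/(65*Abs(u)).
At (u, v) = (15/2, pi/6): H = 8*sqrt(65)/975.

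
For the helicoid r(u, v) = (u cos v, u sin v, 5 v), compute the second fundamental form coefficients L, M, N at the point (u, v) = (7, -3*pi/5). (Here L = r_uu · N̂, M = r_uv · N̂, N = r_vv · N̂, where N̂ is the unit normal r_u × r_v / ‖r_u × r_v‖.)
L = 0;  M = -5*sqrt(74)/74;  N = 0

Compute the unit normal N̂(u, v) = (5*sin(v)/sqrt(u^2 + 25), -5*cos(v)/sqrt(u^2 + 25), u/sqrt(u^2 + 25)), and the second partials r_uu, r_uv, r_vv. Take dot products:
  L(u, v) = r_uu · N̂ = 0,
  M(u, v) = r_uv · N̂ = -5/sqrt(u^2 + 25),
  N(u, v) = r_vv · N̂ = 0.
Evaluating at (u, v) = (7, -3*pi/5):
  L = 0, M = -5*sqrt(74)/74, N = 0.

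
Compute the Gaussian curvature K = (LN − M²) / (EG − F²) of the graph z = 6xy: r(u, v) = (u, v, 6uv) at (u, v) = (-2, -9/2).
K = -9/190969

Coefficients of the first fundamental form: E = 36*v^2 + 1, F = 36*u*v, G = 36*u^2 + 1.
Coefficients of the second fundamental form: L = 0, M = 6/sqrt(36*u^2 + 36*v^2 + 1), N = 0.
Assemble K = (LN − M²)/(EG − F²) = -36/(1296*u^4 + 2592*u^2*v^2 + 72*u^2 + 1296*v^4 + 72*v^2 + 1). At (u, v) = (-2, -9/2): K = -9/190969.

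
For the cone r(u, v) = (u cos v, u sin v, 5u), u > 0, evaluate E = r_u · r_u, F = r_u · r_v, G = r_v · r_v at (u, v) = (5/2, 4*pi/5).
E = 26;  F = 0;  G = 25/4

Partials: r_u = (cos(v), sin(v), 5), r_v = (-u*sin(v), u*cos(v), 0). As functions of (u, v):
  E = r_u · r_u = 26,
  F = r_u · r_v = 0,
  G = r_v · r_v = u^2.
Evaluating at (u, v) = (5/2, 4*pi/5): E = 26, F = 0, G = 25/4.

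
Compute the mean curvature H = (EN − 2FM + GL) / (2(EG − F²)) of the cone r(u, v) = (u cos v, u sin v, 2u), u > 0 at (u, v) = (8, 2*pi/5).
H = sqrt(5)/40

With E = 5, F = 0, G = u^2, L = 0, M = 0, N = 2*sqrt(5)*u^2/(5*Abs(u)), assemble
  H = (EN − 2FM + GL) / (2(EG − F²)) = sqrt(5)/(5*Abs(u)).
At (u, v) = (8, 2*pi/5): H = sqrt(5)/40.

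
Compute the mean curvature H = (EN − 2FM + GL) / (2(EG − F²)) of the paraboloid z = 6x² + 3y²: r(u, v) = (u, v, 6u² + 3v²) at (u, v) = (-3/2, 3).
H = 2925*sqrt(649)/421201

With E = 144*u^2 + 1, F = 72*u*v, G = 36*v^2 + 1, L = 12/sqrt(144*u^2 + 36*v^2 + 1), M = 0, N = 6/sqrt(144*u^2 + 36*v^2 + 1), assemble
  H = (EN − 2FM + GL) / (2(EG − F²)) = 9*(48*u^2 + 24*v^2 + 1)/(144*u^2 + 36*v^2 + 1)^(3/2).
At (u, v) = (-3/2, 3): H = 2925*sqrt(649)/421201.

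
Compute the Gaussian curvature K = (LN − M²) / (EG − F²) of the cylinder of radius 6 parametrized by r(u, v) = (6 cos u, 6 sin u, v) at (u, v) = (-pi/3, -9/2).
K = 0

Coefficients of the first fundamental form: E = 36, F = 0, G = 1.
Coefficients of the second fundamental form: L = -6, M = 0, N = 0.
Assemble K = (LN − M²)/(EG − F²) = 0. At (u, v) = (-pi/3, -9/2): K = 0.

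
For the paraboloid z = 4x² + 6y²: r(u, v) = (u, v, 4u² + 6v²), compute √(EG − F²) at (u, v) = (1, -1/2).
√(EG − F²)|_{(1, -1/2)} = sqrt(101)

E = 64*u^2 + 1, F = 96*u*v, G = 144*v^2 + 1; EG − F² = 64*u^2 + 144*v^2 + 1; √(EG − F²) = sqrt(64*u^2 + 144*v^2 + 1). At the given point: sqrt(101).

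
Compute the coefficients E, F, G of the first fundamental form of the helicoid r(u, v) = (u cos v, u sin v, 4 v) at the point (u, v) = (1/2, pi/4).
E = 1;  F = 0;  G = 65/4

Partials: r_u = (cos(v), sin(v), 0), r_v = (-u*sin(v), u*cos(v), 4). As functions of (u, v):
  E = r_u · r_u = 1,
  F = r_u · r_v = 0,
  G = r_v · r_v = u^2 + 16.
Evaluating at (u, v) = (1/2, pi/4): E = 1, F = 0, G = 65/4.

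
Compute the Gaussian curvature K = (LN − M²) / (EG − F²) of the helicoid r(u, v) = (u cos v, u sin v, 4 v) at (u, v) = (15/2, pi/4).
K = -256/83521

Coefficients of the first fundamental form: E = 1, F = 0, G = u^2 + 16.
Coefficients of the second fundamental form: L = 0, M = -4/sqrt(u^2 + 16), N = 0.
Assemble K = (LN − M²)/(EG − F²) = -16/(u^2 + 16)^2. At (u, v) = (15/2, pi/4): K = -256/83521.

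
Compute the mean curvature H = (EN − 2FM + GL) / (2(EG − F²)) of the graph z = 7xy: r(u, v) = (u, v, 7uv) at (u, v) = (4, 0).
H = 0

With E = 49*v^2 + 1, F = 49*u*v, G = 49*u^2 + 1, L = 0, M = 7/sqrt(49*u^2 + 49*v^2 + 1), N = 0, assemble
  H = (EN − 2FM + GL) / (2(EG − F²)) = -343*u*v/(49*u^2 + 49*v^2 + 1)^(3/2).
At (u, v) = (4, 0): H = 0.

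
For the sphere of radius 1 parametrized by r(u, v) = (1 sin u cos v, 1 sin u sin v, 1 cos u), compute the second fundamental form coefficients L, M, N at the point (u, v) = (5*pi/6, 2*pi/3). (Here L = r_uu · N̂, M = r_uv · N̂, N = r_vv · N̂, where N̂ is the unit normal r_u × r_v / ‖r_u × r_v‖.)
L = -1;  M = 0;  N = -1/4

Compute the unit normal N̂(u, v) = (sin(u)^2*cos(v)/Abs(sin(u)), sin(u)^2*sin(v)/Abs(sin(u)), sin(2*u)/(2*Abs(sin(u)))), and the second partials r_uu, r_uv, r_vv. Take dot products:
  L(u, v) = r_uu · N̂ = -sin(u)/Abs(sin(u)),
  M(u, v) = r_uv · N̂ = 0,
  N(u, v) = r_vv · N̂ = -sin(u)^3/Abs(sin(u)).
Evaluating at (u, v) = (5*pi/6, 2*pi/3):
  L = -1, M = 0, N = -1/4.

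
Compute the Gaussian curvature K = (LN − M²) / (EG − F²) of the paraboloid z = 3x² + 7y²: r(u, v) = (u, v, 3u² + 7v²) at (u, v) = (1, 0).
K = 84/1369

Coefficients of the first fundamental form: E = 36*u^2 + 1, F = 84*u*v, G = 196*v^2 + 1.
Coefficients of the second fundamental form: L = 6/sqrt(36*u^2 + 196*v^2 + 1), M = 0, N = 14/sqrt(36*u^2 + 196*v^2 + 1).
Assemble K = (LN − M²)/(EG − F²) = 84/(1296*u^4 + 14112*u^2*v^2 + 72*u^2 + 38416*v^4 + 392*v^2 + 1). At (u, v) = (1, 0): K = 84/1369.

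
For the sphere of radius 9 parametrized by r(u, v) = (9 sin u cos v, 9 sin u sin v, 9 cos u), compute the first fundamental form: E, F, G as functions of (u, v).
E = 81;  F = 0;  G = 81*sin(u)^2

Compute partials: r_u = (9*cos(u)*cos(v), 9*sin(v)*cos(u), -9*sin(u)), r_v = (-9*sin(u)*sin(v), 9*sin(u)*cos(v), 0). Then
  E = r_u · r_u = 81,
  F = r_u · r_v = 0,
  G = r_v · r_v = 81*sin(u)^2.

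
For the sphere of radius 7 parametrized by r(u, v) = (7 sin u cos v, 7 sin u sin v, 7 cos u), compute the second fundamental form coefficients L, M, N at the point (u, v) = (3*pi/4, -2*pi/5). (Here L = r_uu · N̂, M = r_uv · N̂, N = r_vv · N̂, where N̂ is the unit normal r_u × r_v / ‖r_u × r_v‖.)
L = -7;  M = 0;  N = -7/2

Compute the unit normal N̂(u, v) = (sin(u)^2*cos(v)/Abs(sin(u)), sin(u)^2*sin(v)/Abs(sin(u)), sin(2*u)/(2*Abs(sin(u)))), and the second partials r_uu, r_uv, r_vv. Take dot products:
  L(u, v) = r_uu · N̂ = -7*sin(u)/Abs(sin(u)),
  M(u, v) = r_uv · N̂ = 0,
  N(u, v) = r_vv · N̂ = -7*sin(u)^3/Abs(sin(u)).
Evaluating at (u, v) = (3*pi/4, -2*pi/5):
  L = -7, M = 0, N = -7/2.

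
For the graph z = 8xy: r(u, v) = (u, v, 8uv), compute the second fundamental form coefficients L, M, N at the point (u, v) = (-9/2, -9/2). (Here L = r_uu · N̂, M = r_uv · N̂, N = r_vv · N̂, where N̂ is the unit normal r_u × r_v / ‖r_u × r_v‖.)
L = 0;  M = 8*sqrt(2593)/2593;  N = 0

Compute the unit normal N̂(u, v) = (-8*v/sqrt(64*u^2 + 64*v^2 + 1), -8*u/sqrt(64*u^2 + 64*v^2 + 1), 1/sqrt(64*u^2 + 64*v^2 + 1)), and the second partials r_uu, r_uv, r_vv. Take dot products:
  L(u, v) = r_uu · N̂ = 0,
  M(u, v) = r_uv · N̂ = 8/sqrt(64*u^2 + 64*v^2 + 1),
  N(u, v) = r_vv · N̂ = 0.
Evaluating at (u, v) = (-9/2, -9/2):
  L = 0, M = 8*sqrt(2593)/2593, N = 0.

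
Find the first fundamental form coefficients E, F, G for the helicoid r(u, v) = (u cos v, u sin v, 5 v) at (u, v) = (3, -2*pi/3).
E = 1;  F = 0;  G = 34

Partials: r_u = (cos(v), sin(v), 0), r_v = (-u*sin(v), u*cos(v), 5). As functions of (u, v):
  E = r_u · r_u = 1,
  F = r_u · r_v = 0,
  G = r_v · r_v = u^2 + 25.
Evaluating at (u, v) = (3, -2*pi/3): E = 1, F = 0, G = 34.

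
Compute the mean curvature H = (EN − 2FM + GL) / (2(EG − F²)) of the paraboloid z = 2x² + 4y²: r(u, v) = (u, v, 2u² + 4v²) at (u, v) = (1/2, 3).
H = 1174*sqrt(581)/337561

With E = 16*u^2 + 1, F = 32*u*v, G = 64*v^2 + 1, L = 4/sqrt(16*u^2 + 64*v^2 + 1), M = 0, N = 8/sqrt(16*u^2 + 64*v^2 + 1), assemble
  H = (EN − 2FM + GL) / (2(EG − F²)) = 2*(32*u^2 + 64*v^2 + 3)/(16*u^2 + 64*v^2 + 1)^(3/2).
At (u, v) = (1/2, 3): H = 1174*sqrt(581)/337561.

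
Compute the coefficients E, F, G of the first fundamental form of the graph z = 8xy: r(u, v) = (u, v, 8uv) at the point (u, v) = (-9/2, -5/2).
E = 401;  F = 720;  G = 1297

Partials: r_u = (1, 0, 8*v), r_v = (0, 1, 8*u). As functions of (u, v):
  E = r_u · r_u = 64*v^2 + 1,
  F = r_u · r_v = 64*u*v,
  G = r_v · r_v = 64*u^2 + 1.
Evaluating at (u, v) = (-9/2, -5/2): E = 401, F = 720, G = 1297.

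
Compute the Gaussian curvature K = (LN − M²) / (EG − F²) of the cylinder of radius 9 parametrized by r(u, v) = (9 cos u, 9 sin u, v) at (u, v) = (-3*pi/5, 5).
K = 0

Coefficients of the first fundamental form: E = 81, F = 0, G = 1.
Coefficients of the second fundamental form: L = -9, M = 0, N = 0.
Assemble K = (LN − M²)/(EG − F²) = 0. At (u, v) = (-3*pi/5, 5): K = 0.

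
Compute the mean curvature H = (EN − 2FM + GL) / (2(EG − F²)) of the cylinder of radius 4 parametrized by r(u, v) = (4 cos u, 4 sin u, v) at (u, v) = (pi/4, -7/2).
H = -1/8

With E = 16, F = 0, G = 1, L = -4, M = 0, N = 0, assemble
  H = (EN − 2FM + GL) / (2(EG − F²)) = -1/8.
At (u, v) = (pi/4, -7/2): H = -1/8.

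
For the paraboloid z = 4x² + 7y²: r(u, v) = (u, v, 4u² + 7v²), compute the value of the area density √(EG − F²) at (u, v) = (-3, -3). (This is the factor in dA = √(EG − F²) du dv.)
√(EG − F²)|_{(-3, -3)} = sqrt(2341)

E = 64*u^2 + 1, F = 112*u*v, G = 196*v^2 + 1, so EG − F² = 64*u^2 + 196*v^2 + 1. Taking the positive square root: √(EG − F²) = sqrt(64*u^2 + 196*v^2 + 1). At (u, v) = (-3, -3): sqrt(2341).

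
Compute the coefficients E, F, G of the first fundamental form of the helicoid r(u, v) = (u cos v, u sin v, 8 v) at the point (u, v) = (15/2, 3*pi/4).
E = 1;  F = 0;  G = 481/4

Partials: r_u = (cos(v), sin(v), 0), r_v = (-u*sin(v), u*cos(v), 8). As functions of (u, v):
  E = r_u · r_u = 1,
  F = r_u · r_v = 0,
  G = r_v · r_v = u^2 + 64.
Evaluating at (u, v) = (15/2, 3*pi/4): E = 1, F = 0, G = 481/4.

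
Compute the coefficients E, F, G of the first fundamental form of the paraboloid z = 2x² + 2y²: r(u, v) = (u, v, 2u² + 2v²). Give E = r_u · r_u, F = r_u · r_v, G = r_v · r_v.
E = 16*u^2 + 1;  F = 16*u*v;  G = 16*v^2 + 1

Compute partials: r_u = (1, 0, 4*u), r_v = (0, 1, 4*v). Then
  E = r_u · r_u = 16*u^2 + 1,
  F = r_u · r_v = 16*u*v,
  G = r_v · r_v = 16*v^2 + 1.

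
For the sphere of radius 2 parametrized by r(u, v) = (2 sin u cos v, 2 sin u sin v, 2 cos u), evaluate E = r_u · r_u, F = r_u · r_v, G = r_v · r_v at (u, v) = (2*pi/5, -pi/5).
E = 4;  F = 0;  G = sqrt(5)/2 + 5/2

Partials: r_u = (2*cos(u)*cos(v), 2*sin(v)*cos(u), -2*sin(u)), r_v = (-2*sin(u)*sin(v), 2*sin(u)*cos(v), 0). As functions of (u, v):
  E = r_u · r_u = 4,
  F = r_u · r_v = 0,
  G = r_v · r_v = 4*sin(u)^2.
Evaluating at (u, v) = (2*pi/5, -pi/5): E = 4, F = 0, G = sqrt(5)/2 + 5/2.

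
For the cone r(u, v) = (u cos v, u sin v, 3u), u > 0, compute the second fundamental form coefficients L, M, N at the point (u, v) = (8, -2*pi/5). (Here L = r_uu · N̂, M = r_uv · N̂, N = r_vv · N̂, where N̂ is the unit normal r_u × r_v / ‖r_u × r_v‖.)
L = 0;  M = 0;  N = 12*sqrt(10)/5

Compute the unit normal N̂(u, v) = (-3*sqrt(10)*u*cos(v)/(10*Abs(u)), -3*sqrt(10)*u*sin(v)/(10*Abs(u)), sqrt(10)*u/(10*Abs(u))), and the second partials r_uu, r_uv, r_vv. Take dot products:
  L(u, v) = r_uu · N̂ = 0,
  M(u, v) = r_uv · N̂ = 0,
  N(u, v) = r_vv · N̂ = 3*sqrt(10)*u^2/(10*Abs(u)).
Evaluating at (u, v) = (8, -2*pi/5):
  L = 0, M = 0, N = 12*sqrt(10)/5.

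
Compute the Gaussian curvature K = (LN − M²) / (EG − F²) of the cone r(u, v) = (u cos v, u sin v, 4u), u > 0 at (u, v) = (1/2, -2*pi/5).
K = 0

Coefficients of the first fundamental form: E = 17, F = 0, G = u^2.
Coefficients of the second fundamental form: L = 0, M = 0, N = 4*sqrt(17)*u^2/(17*Abs(u)).
Assemble K = (LN − M²)/(EG − F²) = 0. At (u, v) = (1/2, -2*pi/5): K = 0.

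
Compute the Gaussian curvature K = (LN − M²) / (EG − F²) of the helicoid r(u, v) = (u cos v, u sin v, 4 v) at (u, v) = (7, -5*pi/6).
K = -16/4225

Coefficients of the first fundamental form: E = 1, F = 0, G = u^2 + 16.
Coefficients of the second fundamental form: L = 0, M = -4/sqrt(u^2 + 16), N = 0.
Assemble K = (LN − M²)/(EG − F²) = -16/(u^2 + 16)^2. At (u, v) = (7, -5*pi/6): K = -16/4225.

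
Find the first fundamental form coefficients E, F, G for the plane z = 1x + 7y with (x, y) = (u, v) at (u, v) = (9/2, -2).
E = 2;  F = 7;  G = 50

Partials: r_u = (1, 0, 1), r_v = (0, 1, 7). As functions of (u, v):
  E = r_u · r_u = 2,
  F = r_u · r_v = 7,
  G = r_v · r_v = 50.
Evaluating at (u, v) = (9/2, -2): E = 2, F = 7, G = 50.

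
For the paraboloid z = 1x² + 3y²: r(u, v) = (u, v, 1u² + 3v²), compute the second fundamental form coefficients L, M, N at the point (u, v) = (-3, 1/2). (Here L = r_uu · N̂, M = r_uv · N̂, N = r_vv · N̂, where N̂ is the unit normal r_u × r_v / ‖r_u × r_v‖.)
L = sqrt(46)/23;  M = 0;  N = 3*sqrt(46)/23

Compute the unit normal N̂(u, v) = (-2*u/sqrt(4*u^2 + 36*v^2 + 1), -6*v/sqrt(4*u^2 + 36*v^2 + 1), 1/sqrt(4*u^2 + 36*v^2 + 1)), and the second partials r_uu, r_uv, r_vv. Take dot products:
  L(u, v) = r_uu · N̂ = 2/sqrt(4*u^2 + 36*v^2 + 1),
  M(u, v) = r_uv · N̂ = 0,
  N(u, v) = r_vv · N̂ = 6/sqrt(4*u^2 + 36*v^2 + 1).
Evaluating at (u, v) = (-3, 1/2):
  L = sqrt(46)/23, M = 0, N = 3*sqrt(46)/23.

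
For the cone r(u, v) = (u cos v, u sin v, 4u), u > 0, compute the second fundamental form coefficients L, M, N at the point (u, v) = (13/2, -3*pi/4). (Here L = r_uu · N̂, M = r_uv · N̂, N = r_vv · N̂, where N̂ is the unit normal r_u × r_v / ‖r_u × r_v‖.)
L = 0;  M = 0;  N = 26*sqrt(17)/17

Compute the unit normal N̂(u, v) = (-4*sqrt(17)*u*cos(v)/(17*Abs(u)), -4*sqrt(17)*u*sin(v)/(17*Abs(u)), sqrt(17)*u/(17*Abs(u))), and the second partials r_uu, r_uv, r_vv. Take dot products:
  L(u, v) = r_uu · N̂ = 0,
  M(u, v) = r_uv · N̂ = 0,
  N(u, v) = r_vv · N̂ = 4*sqrt(17)*u^2/(17*Abs(u)).
Evaluating at (u, v) = (13/2, -3*pi/4):
  L = 0, M = 0, N = 26*sqrt(17)/17.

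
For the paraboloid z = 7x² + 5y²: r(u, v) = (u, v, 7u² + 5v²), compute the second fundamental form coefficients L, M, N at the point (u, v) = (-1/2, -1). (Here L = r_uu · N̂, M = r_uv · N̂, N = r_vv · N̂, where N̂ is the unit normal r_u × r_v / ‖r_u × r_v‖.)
L = 7*sqrt(6)/15;  M = 0;  N = sqrt(6)/3

Compute the unit normal N̂(u, v) = (-14*u/sqrt(196*u^2 + 100*v^2 + 1), -10*v/sqrt(196*u^2 + 100*v^2 + 1), 1/sqrt(196*u^2 + 100*v^2 + 1)), and the second partials r_uu, r_uv, r_vv. Take dot products:
  L(u, v) = r_uu · N̂ = 14/sqrt(196*u^2 + 100*v^2 + 1),
  M(u, v) = r_uv · N̂ = 0,
  N(u, v) = r_vv · N̂ = 10/sqrt(196*u^2 + 100*v^2 + 1).
Evaluating at (u, v) = (-1/2, -1):
  L = 7*sqrt(6)/15, M = 0, N = sqrt(6)/3.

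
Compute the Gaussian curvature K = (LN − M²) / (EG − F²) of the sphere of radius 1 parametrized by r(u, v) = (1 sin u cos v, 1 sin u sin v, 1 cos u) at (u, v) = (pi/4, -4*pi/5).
K = 1

Coefficients of the first fundamental form: E = 1, F = 0, G = sin(u)^2.
Coefficients of the second fundamental form: L = -sin(u)/Abs(sin(u)), M = 0, N = -sin(u)^3/Abs(sin(u)).
Assemble K = (LN − M²)/(EG − F²) = 1. At (u, v) = (pi/4, -4*pi/5): K = 1.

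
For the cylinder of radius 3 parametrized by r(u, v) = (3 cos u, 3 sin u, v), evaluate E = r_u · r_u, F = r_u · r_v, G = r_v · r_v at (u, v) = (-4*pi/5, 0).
E = 9;  F = 0;  G = 1

Partials: r_u = (-3*sin(u), 3*cos(u), 0), r_v = (0, 0, 1). As functions of (u, v):
  E = r_u · r_u = 9,
  F = r_u · r_v = 0,
  G = r_v · r_v = 1.
Evaluating at (u, v) = (-4*pi/5, 0): E = 9, F = 0, G = 1.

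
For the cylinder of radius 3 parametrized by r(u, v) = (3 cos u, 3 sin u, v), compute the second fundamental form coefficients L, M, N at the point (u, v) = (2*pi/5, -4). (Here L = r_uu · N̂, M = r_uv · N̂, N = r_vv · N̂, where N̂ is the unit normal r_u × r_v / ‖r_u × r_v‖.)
L = -3;  M = 0;  N = 0

Compute the unit normal N̂(u, v) = (cos(u), sin(u), 0), and the second partials r_uu, r_uv, r_vv. Take dot products:
  L(u, v) = r_uu · N̂ = -3,
  M(u, v) = r_uv · N̂ = 0,
  N(u, v) = r_vv · N̂ = 0.
Evaluating at (u, v) = (2*pi/5, -4):
  L = -3, M = 0, N = 0.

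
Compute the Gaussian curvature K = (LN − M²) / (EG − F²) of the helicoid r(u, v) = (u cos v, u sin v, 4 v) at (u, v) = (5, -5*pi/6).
K = -16/1681

Coefficients of the first fundamental form: E = 1, F = 0, G = u^2 + 16.
Coefficients of the second fundamental form: L = 0, M = -4/sqrt(u^2 + 16), N = 0.
Assemble K = (LN − M²)/(EG − F²) = -16/(u^2 + 16)^2. At (u, v) = (5, -5*pi/6): K = -16/1681.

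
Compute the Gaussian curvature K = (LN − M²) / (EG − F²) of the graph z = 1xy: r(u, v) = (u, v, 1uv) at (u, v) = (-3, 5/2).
K = -16/4225

Coefficients of the first fundamental form: E = v^2 + 1, F = u*v, G = u^2 + 1.
Coefficients of the second fundamental form: L = 0, M = 1/sqrt(u^2 + v^2 + 1), N = 0.
Assemble K = (LN − M²)/(EG − F²) = 1/((u^2*v^2 - (u^2 + 1)*(v^2 + 1))*(u^2 + v^2 + 1)). At (u, v) = (-3, 5/2): K = -16/4225.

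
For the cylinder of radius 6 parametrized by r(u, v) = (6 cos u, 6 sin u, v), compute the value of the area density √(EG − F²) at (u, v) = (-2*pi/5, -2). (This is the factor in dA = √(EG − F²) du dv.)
√(EG − F²)|_{(-2*pi/5, -2)} = 6

E = 36, F = 0, G = 1, so EG − F² = 36. Taking the positive square root: √(EG − F²) = 6. At (u, v) = (-2*pi/5, -2): 6.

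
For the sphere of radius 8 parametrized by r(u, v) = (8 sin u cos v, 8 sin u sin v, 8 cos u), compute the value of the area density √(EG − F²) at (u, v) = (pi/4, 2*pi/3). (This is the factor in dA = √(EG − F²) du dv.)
√(EG − F²)|_{(pi/4, 2*pi/3)} = 32*sqrt(2)

E = 64, F = 0, G = 64*sin(u)^2, so EG − F² = 4096*sin(u)^2. Taking the positive square root: √(EG − F²) = 64*Abs(sin(u)). At (u, v) = (pi/4, 2*pi/3): 32*sqrt(2).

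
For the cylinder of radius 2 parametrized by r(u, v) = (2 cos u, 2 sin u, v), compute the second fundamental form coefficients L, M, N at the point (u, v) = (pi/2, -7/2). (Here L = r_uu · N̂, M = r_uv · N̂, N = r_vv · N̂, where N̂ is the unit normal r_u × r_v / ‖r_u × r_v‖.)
L = -2;  M = 0;  N = 0

Compute the unit normal N̂(u, v) = (cos(u), sin(u), 0), and the second partials r_uu, r_uv, r_vv. Take dot products:
  L(u, v) = r_uu · N̂ = -2,
  M(u, v) = r_uv · N̂ = 0,
  N(u, v) = r_vv · N̂ = 0.
Evaluating at (u, v) = (pi/2, -7/2):
  L = -2, M = 0, N = 0.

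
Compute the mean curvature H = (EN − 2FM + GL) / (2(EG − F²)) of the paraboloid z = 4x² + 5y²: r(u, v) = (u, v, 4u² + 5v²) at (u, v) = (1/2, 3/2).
H = 989*sqrt(2)/5324

With E = 64*u^2 + 1, F = 80*u*v, G = 100*v^2 + 1, L = 8/sqrt(64*u^2 + 100*v^2 + 1), M = 0, N = 10/sqrt(64*u^2 + 100*v^2 + 1), assemble
  H = (EN − 2FM + GL) / (2(EG − F²)) = (320*u^2 + 400*v^2 + 9)/(64*u^2 + 100*v^2 + 1)^(3/2).
At (u, v) = (1/2, 3/2): H = 989*sqrt(2)/5324.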